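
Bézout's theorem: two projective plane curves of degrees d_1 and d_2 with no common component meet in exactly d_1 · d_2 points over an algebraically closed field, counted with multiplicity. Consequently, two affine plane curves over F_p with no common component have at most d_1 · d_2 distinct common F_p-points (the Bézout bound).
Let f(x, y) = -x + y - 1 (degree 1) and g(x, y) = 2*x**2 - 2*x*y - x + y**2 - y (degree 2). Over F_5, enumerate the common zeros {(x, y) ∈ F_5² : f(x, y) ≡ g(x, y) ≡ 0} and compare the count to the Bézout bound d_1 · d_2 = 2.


Common zeros: {(0, 1), (2, 3)}; count = 2; Bézout bound = 2.

deg(f) = 1, deg(g) = 2, so Bézout bound = 2.
Scan x ∈ F_5. For each x, list the y ∈ F_5 with f(x, y) ≡ 0 and those with g(x, y) ≡ 0 (mod 5); the common zeros in that column are the intersection.
  x = 0: f ≡ 0 at y ∈ {1}; g ≡ 0 at y ∈ {0, 1}; common: {1}.
  x = 1: f ≡ 0 at y ∈ {2}; g ≡ 0 at y ∈ {4}; common: ∅.
  x = 2: f ≡ 0 at y ∈ {3}; g ≡ 0 at y ∈ {2, 3}; common: {3}.
  x = 3: f ≡ 0 at y ∈ {4}; g ≡ 0 at y ∈ {0, 2}; common: ∅.
  x = 4: f ≡ 0 at y ∈ {0}; g ≡ 0 at y ∈ {1, 3}; common: ∅.
Collecting: common zeros = {(0, 1), (2, 3)}, so the count is 2.
Comparison with the Bézout bound: 2 ≤ 2 = deg(f)·deg(g), as expected for curves with no common component (the bound is attained).


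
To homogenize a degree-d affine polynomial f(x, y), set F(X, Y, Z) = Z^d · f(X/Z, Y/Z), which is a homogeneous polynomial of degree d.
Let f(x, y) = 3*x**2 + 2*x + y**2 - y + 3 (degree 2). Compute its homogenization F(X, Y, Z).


F(X, Y, Z) = 3*X**2 + 2*X*Z + Y**2 - Y*Z + 3*Z**2

deg(f) = 2.
Substitute x = X/Z, y = Y/Z into f, then multiply by Z^2.
  monomial 3·x^2·y^0 ↦ 3·X^2·Y^0·Z^0.
  monomial 2·x^1·y^0 ↦ 2·X^1·Y^0·Z^1.
  monomial 1·x^0·y^2 ↦ 1·X^0·Y^2·Z^0.
  monomial -1·x^0·y^1 ↦ -1·X^0·Y^1·Z^1.
  monomial 3·x^0·y^0 ↦ 3·X^0·Y^0·Z^2.
Collecting: F(X, Y, Z) = 3*X**2 + 2*X*Z + Y**2 - Y*Z + 3*Z**2.


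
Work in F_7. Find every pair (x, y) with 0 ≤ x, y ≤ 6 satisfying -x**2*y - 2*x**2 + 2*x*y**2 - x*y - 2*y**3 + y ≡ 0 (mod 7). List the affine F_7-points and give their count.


Affine F_7-points: {(0, 0), (0, 2), (0, 5), (5, 2)}; count = 4.

For each of the 49 pairs (x, y) ∈ F_7², evaluate f(x, y) mod 7. Record the zeros.
  x = 0: [0↦0, 1↦6, 2↦0, 3↦5, 4↦2, 5↦0, 6↦1]  zeros at y ∈ {0, 2, 5}
  x = 1: [0↦5, 1↦4, 2↦2, 3↦1, 4↦3, 5↦3, 6↦3]  zeros at y ∈ ∅
  x = 2: [0↦6, 1↦3, 2↦3, 3↦1, 4↦6, 5↦6, 6↦3]  zeros at y ∈ ∅
  x = 3: [0↦3, 1↦3, 2↦3, 3↦5, 4↦4, 5↦2, 6↦1]  zeros at y ∈ ∅
  x = 4: [0↦3, 1↦4, 2↦2, 3↦6, 4↦4, 5↦5, 6↦4]  zeros at y ∈ ∅
  x = 5: [0↦6, 1↦6, 2↦0, 3↦4, 4↦6, 5↦1, 6↦5]  zeros at y ∈ {2}
  x = 6: [0↦5, 1↦2, 2↦4, 3↦6, 4↦3, 5↦4, 6↦4]  zeros at y ∈ ∅
Collecting zeros: affine points = {(0, 0), (0, 2), (0, 5), (5, 2)}.
Total count |C(F_7)_aff| = 4.


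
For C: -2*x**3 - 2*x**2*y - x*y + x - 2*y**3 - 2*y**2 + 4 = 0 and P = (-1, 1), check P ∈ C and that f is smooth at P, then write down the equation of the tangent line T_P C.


Tangent line at P: -2*x - 11*y + 9 = 0.

Step 1: f(-1, 1) = 0, so P lies on C.
Step 2: partial derivatives
  f_x(x, y) = -6*x**2 - 4*x*y - y + 1, f_y(x, y) = -2*x**2 - x - 6*y**2 - 4*y.
  f_x(P) = -2, f_y(P) = -11 (gradient nonzero, so P is smooth).
Step 3: tangent line at P: -2·(x − -1) + -11·(y − 1) = 0.
Expanding: -2*x - 11*y + 9 = 0.


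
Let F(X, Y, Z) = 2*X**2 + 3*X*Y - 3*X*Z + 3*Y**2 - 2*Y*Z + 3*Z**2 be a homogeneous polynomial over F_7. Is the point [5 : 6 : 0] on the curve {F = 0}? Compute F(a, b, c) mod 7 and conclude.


F(5,6,0) ≡ 3 (mod 7); P is NOT on the curve.

Evaluate F(5, 6, 0) term-by-term (mod 7).
  2*X**2 ↦ 2·25·1·1 = 50
  3*X*Y ↦ 3·5·6·1 = 90
  -3*X*Z ↦ -3·5·1·0 = 0
  3*Y**2 ↦ 3·1·36·1 = 108
  -2*Y*Z ↦ -2·1·6·0 = 0
  3*Z**2 ↦ 3·1·1·0 = 0
Sum: F(5, 6, 0) = (50) + (90) + (0) + (108) + (0) + (0) = 248.
Reducing mod 7: 248 ≡ 3 (mod 7).
Since F(a, b, c) ≡ 3 ≠ 0 (mod 7), P does NOT lie on the curve.


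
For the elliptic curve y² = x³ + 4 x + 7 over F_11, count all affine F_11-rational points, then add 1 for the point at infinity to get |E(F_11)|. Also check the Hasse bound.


Affine points = {(1, 1), (1, 10), (2, 1), (2, 10), (5, 3), (5, 8), (6, 4), (6, 7), (7, 2), (7, 9), (8, 1), (8, 10)}; affine count = 12; |E(F_11)| = 13.

Discriminant check: Δ ∝ 4a³ + 27b² = 4·4³ + 27·7² = 4·64 + 27·49 ≡ 6 (mod 11). Nonzero ⇒ E is nonsingular.
For each x ∈ F_11, compute rhs = x³ + 4·x + 7 mod 11, then count y ∈ F_11 with y² ≡ rhs.
  x = 0: rhs = 7, matching y values: none (0 points).
  x = 1: rhs = 1, matching y values: 1, 10 (2 points).
  x = 2: rhs = 1, matching y values: 1, 10 (2 points).
  x = 3: rhs = 2, matching y values: none (0 points).
  x = 4: rhs = 10, matching y values: none (0 points).
  x = 5: rhs = 9, matching y values: 3, 8 (2 points).
  x = 6: rhs = 5, matching y values: 4, 7 (2 points).
  x = 7: rhs = 4, matching y values: 2, 9 (2 points).
  x = 8: rhs = 1, matching y values: 1, 10 (2 points).
  x = 9: rhs = 2, matching y values: none (0 points).
  x = 10: rhs = 2, matching y values: none (0 points).
Total affine count: 12.
Full point count |E(F_11)| = 12 + 1 = 13.
Hasse bound: |13 − (11+1)| = |1| = 1 ≤ 2√11 ≈ 6.6332 ✓.


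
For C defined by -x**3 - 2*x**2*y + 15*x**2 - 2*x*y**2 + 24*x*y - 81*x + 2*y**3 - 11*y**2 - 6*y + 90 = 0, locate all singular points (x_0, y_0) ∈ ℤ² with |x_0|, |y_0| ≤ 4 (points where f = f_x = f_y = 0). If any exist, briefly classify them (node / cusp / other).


Singular points: {(3, 3)}; classification: cusp.

Compute partial derivatives:
  f_x = -3*x**2 - 4*x*y + 30*x - 2*y**2 + 24*y - 81.
  f_y = -2*x**2 - 4*x*y + 24*x + 6*y**2 - 22*y - 6.
Scan x_0 ∈ {−4, ..., 4}. For each x_0, f_y(x_0, y) is a polynomial in y; find its integer roots y ∈ {−4, ..., 4}, then test f_x and f at those candidates.
  x = -4: f_y(-4, y) = 6*y**2 - 6*y - 134; no integer root y with |y| ≤ 4.
  x = -3: f_y(-3, y) = 6*y**2 - 10*y - 96; no integer root y with |y| ≤ 4.
  x = -2: f_y(-2, y) = 6*y**2 - 14*y - 62; no integer root y with |y| ≤ 4.
  x = -1: f_y(-1, y) = 6*y**2 - 18*y - 32; no integer root y with |y| ≤ 4.
  x = 0: f_y(0, y) = 6*y**2 - 22*y - 6; no integer root y with |y| ≤ 4.
  x = 1: f_y(1, y) = 6*y**2 - 26*y + 16; no integer root y with |y| ≤ 4.
  x = 2: f_y(2, y) = 6*y**2 - 30*y + 34; no integer root y with |y| ≤ 4.
  x = 3: f_y(3, y) = 6*y**2 - 34*y + 48; vanishes at y ∈ {3}. (3, 3): f_x = 0, f = 0 — SINGULAR.
  x = 4: f_y(4, y) = 6*y**2 - 38*y + 58; no integer root y with |y| ≤ 4.
Only singular point on the grid: (3, 3).
Classify: substitute x = 3 + u, y = 3 + v and expand: f = -u**3 - 2*u**2*v - 2*u*v**2 + 2*v**3 + v**2.
No constant or linear terms (consistent with a singular point). Quadratic part: v**2. Cubic part: -u**3 - 2*u**2*v - 2*u*v**2 + 2*v**3.
The quadratic part v**2 is a perfect square, so there is a single (double) tangent line v = 0, i.e. y = 3. Restricting the cubic part to that line (v = 0) leaves -u**3 ≠ 0, so f is not divisible by v and the branch is v² ≈ u**3 to lowest order — this is a cusp.
Classification: cusp.


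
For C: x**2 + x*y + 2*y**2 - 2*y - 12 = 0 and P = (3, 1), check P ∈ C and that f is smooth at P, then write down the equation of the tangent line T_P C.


Tangent line at P: 7*x + 5*y - 26 = 0.

Step 1: f(3, 1) = 0, so P lies on C.
Step 2: partial derivatives
  f_x(x, y) = 2*x + y, f_y(x, y) = x + 4*y - 2.
  f_x(P) = 7, f_y(P) = 5 (gradient nonzero, so P is smooth).
Step 3: tangent line at P: 7·(x − 3) + 5·(y − 1) = 0.
Expanding: 7*x + 5*y - 26 = 0.


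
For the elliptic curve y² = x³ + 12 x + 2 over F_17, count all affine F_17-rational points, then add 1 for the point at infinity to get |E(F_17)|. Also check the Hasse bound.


Affine points = {(0, 6), (0, 11), (1, 7), (1, 10), (2, 0), (5, 0), (6, 1), (6, 16), (7, 2), (7, 15), (8, 7), (8, 10), (10, 0), (12, 2), (12, 15), (13, 3), (13, 14), (15, 2), (15, 15)}; affine count = 19; |E(F_17)| = 20.

Discriminant check: Δ ∝ 4a³ + 27b² = 4·12³ + 27·2² = 4·1728 + 27·4 ≡ 16 (mod 17). Nonzero ⇒ E is nonsingular.
For each x ∈ F_17, compute rhs = x³ + 12·x + 2 mod 17, then count y ∈ F_17 with y² ≡ rhs.
  x = 0: rhs = 2, matching y values: 6, 11 (2 points).
  x = 1: rhs = 15, matching y values: 7, 10 (2 points).
  x = 2: rhs = 0, matching y values: 0 (1 points).
  x = 3: rhs = 14, matching y values: none (0 points).
  x = 4: rhs = 12, matching y values: none (0 points).
  x = 5: rhs = 0, matching y values: 0 (1 points).
  x = 6: rhs = 1, matching y values: 1, 16 (2 points).
  x = 7: rhs = 4, matching y values: 2, 15 (2 points).
  x = 8: rhs = 15, matching y values: 7, 10 (2 points).
  x = 9: rhs = 6, matching y values: none (0 points).
  x = 10: rhs = 0, matching y values: 0 (1 points).
  x = 11: rhs = 3, matching y values: none (0 points).
  x = 12: rhs = 4, matching y values: 2, 15 (2 points).
  x = 13: rhs = 9, matching y values: 3, 14 (2 points).
  x = 14: rhs = 7, matching y values: none (0 points).
  x = 15: rhs = 4, matching y values: 2, 15 (2 points).
  x = 16: rhs = 6, matching y values: none (0 points).
Total affine count: 19.
Full point count |E(F_17)| = 19 + 1 = 20.
Hasse bound: |20 − (17+1)| = |2| = 2 ≤ 2√17 ≈ 8.2462 ✓.


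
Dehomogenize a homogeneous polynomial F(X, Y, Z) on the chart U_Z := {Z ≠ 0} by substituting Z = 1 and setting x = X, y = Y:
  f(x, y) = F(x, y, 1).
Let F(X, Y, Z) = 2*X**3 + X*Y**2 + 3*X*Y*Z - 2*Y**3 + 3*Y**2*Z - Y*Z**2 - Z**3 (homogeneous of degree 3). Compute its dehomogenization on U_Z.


f(x, y) = 2*x**3 + x*y**2 + 3*x*y - 2*y**3 + 3*y**2 - y - 1

On U_Z we set Z = 1. Each monomial c·X^i·Y^j·Z^k in F becomes c·x^i·y^j·1^k = c·x^i·y^j.
Substituting Z = 1: F(X, Y, 1) = 2*x**3 + x*y**2 + 3*x*y - 2*y**3 + 3*y**2 - y - 1.
Note: deg(f) ≤ deg(F) = 3; strict inequality happens when F is divisible by Z (lost terms).


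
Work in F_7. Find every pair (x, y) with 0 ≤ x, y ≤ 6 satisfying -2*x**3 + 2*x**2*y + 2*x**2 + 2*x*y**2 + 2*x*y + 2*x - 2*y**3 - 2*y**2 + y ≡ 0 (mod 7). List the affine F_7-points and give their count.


Affine F_7-points: {(0, 0), (2, 2), (3, 6), (4, 3), (6, 2), (6, 5)}; count = 6.

For each of the 49 pairs (x, y) ∈ F_7², evaluate f(x, y) mod 7. Record the zeros.
  x = 0: [0↦0, 1↦4, 2↦6, 3↦1, 4↦5, 5↦6, 6↦6]  zeros at y ∈ {0}
  x = 1: [0↦2, 1↦5, 2↦3, 3↦5, 4↦6, 5↦1, 6↦6]  zeros at y ∈ ∅
  x = 2: [0↦3, 1↦2, 2↦0, 3↦6, 4↦1, 5↦1, 6↦1]  zeros at y ∈ {2}
  x = 3: [0↦5, 1↦4, 2↦6, 3↦6, 4↦6, 5↦1, 6↦0]  zeros at y ∈ {6}
  x = 4: [0↦3, 1↦6, 2↦2, 3↦0, 4↦2, 5↦3, 6↦5]  zeros at y ∈ {3}
  x = 5: [0↦6, 1↦3, 2↦4, 3↦4, 4↦5, 5↦2, 6↦4]  zeros at y ∈ ∅
  x = 6: [0↦2, 1↦4, 2↦0, 3↦6, 4↦3, 5↦0, 6↦6]  zeros at y ∈ {2, 5}
Collecting zeros: affine points = {(0, 0), (2, 2), (3, 6), (4, 3), (6, 2), (6, 5)}.
Total count |C(F_7)_aff| = 6.


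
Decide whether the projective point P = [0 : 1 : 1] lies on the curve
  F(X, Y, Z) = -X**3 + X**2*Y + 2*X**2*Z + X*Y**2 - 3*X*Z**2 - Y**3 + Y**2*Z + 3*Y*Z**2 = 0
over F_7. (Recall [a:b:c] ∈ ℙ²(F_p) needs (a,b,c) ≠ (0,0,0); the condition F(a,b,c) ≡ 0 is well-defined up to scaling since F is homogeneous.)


F(0,1,1) ≡ 3 (mod 7); P is NOT on the curve.

Evaluate F(0, 1, 1) term-by-term (mod 7).
  -X**3 ↦ -1·0·1·1 = 0
  X**2*Y ↦ 1·0·1·1 = 0
  2*X**2*Z ↦ 2·0·1·1 = 0
  X*Y**2 ↦ 1·0·1·1 = 0
  -3*X*Z**2 ↦ -3·0·1·1 = 0
  -Y**3 ↦ -1·1·1·1 = -1
  Y**2*Z ↦ 1·1·1·1 = 1
  3*Y*Z**2 ↦ 3·1·1·1 = 3
Sum: F(0, 1, 1) = (0) + (0) + (0) + (0) + (0) + (-1) + (1) + (3) = 3.
Reducing mod 7: 3 ≡ 3 (mod 7).
Since F(a, b, c) ≡ 3 ≠ 0 (mod 7), P does NOT lie on the curve.


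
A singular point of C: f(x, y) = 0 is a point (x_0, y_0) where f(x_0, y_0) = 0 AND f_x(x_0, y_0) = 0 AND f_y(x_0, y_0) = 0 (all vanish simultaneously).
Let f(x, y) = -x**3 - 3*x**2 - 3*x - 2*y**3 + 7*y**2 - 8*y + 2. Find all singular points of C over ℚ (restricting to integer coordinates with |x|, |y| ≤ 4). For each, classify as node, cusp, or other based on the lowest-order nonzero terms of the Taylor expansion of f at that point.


Singular points: {(-1, 1)}; classification: cusp.

Compute partial derivatives:
  f_x = -3*x**2 - 6*x - 3.
  f_y = -6*y**2 + 14*y - 8.
Scan x_0 ∈ {−4, ..., 4}. For each x_0, f_y(x_0, y) is a polynomial in y; find its integer roots y ∈ {−4, ..., 4}, then test f_x and f at those candidates.
  x = -4: f_y(-4, y) = -6*y**2 + 14*y - 8; vanishes at y ∈ {1}. (-4, 1): f_x = -27 ≠ 0.
  x = -3: f_y(-3, y) = -6*y**2 + 14*y - 8; vanishes at y ∈ {1}. (-3, 1): f_x = -12 ≠ 0.
  x = -2: f_y(-2, y) = -6*y**2 + 14*y - 8; vanishes at y ∈ {1}. (-2, 1): f_x = -3 ≠ 0.
  x = -1: f_y(-1, y) = -6*y**2 + 14*y - 8; vanishes at y ∈ {1}. (-1, 1): f_x = 0, f = 0 — SINGULAR.
  x = 0: f_y(0, y) = -6*y**2 + 14*y - 8; vanishes at y ∈ {1}. (0, 1): f_x = -3 ≠ 0.
  x = 1: f_y(1, y) = -6*y**2 + 14*y - 8; vanishes at y ∈ {1}. (1, 1): f_x = -12 ≠ 0.
  x = 2: f_y(2, y) = -6*y**2 + 14*y - 8; vanishes at y ∈ {1}. (2, 1): f_x = -27 ≠ 0.
  x = 3: f_y(3, y) = -6*y**2 + 14*y - 8; vanishes at y ∈ {1}. (3, 1): f_x = -48 ≠ 0.
  x = 4: f_y(4, y) = -6*y**2 + 14*y - 8; vanishes at y ∈ {1}. (4, 1): f_x = -75 ≠ 0.
Only singular point on the grid: (-1, 1).
Classify: substitute x = -1 + u, y = 1 + v and expand: f = -u**3 - 2*v**3 + v**2.
No constant or linear terms (consistent with a singular point). Quadratic part: v**2. Cubic part: -u**3 - 2*v**3.
The quadratic part v**2 is a perfect square, so there is a single (double) tangent line v = 0, i.e. y = 1. Restricting the cubic part to that line (v = 0) leaves -u**3 ≠ 0, so f is not divisible by v and the branch is v² ≈ u**3 to lowest order — this is a cusp.
Classification: cusp.


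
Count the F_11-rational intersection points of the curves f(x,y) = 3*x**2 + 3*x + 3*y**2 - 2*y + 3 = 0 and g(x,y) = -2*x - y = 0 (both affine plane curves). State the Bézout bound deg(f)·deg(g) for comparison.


Common zeros: {(2, 7), (10, 2)}; count = 2; Bézout bound = 2.

deg(f) = 2, deg(g) = 1, so Bézout bound = 2.
Scan x ∈ F_11. For each x, list the y ∈ F_11 with f(x, y) ≡ 0 and those with g(x, y) ≡ 0 (mod 11); the common zeros in that column are the intersection.
  x = 0: f ≡ 0 at y ∈ {2, 6}; g ≡ 0 at y ∈ {0}; common: ∅.
  x = 1: f ≡ 0 at y ∈ ∅; g ≡ 0 at y ∈ {9}; common: ∅.
  x = 2: f ≡ 0 at y ∈ {1, 7}; g ≡ 0 at y ∈ {7}; common: {7}.
  x = 3: f ≡ 0 at y ∈ {9, 10}; g ≡ 0 at y ∈ {5}; common: ∅.
  x = 4: f ≡ 0 at y ∈ ∅; g ≡ 0 at y ∈ {3}; common: ∅.
  x = 5: f ≡ 0 at y ∈ ∅; g ≡ 0 at y ∈ {1}; common: ∅.
  x = 6: f ≡ 0 at y ∈ ∅; g ≡ 0 at y ∈ {10}; common: ∅.
  x = 7: f ≡ 0 at y ∈ {9, 10}; g ≡ 0 at y ∈ {8}; common: ∅.
  x = 8: f ≡ 0 at y ∈ {1, 7}; g ≡ 0 at y ∈ {6}; common: ∅.
  x = 9: f ≡ 0 at y ∈ ∅; g ≡ 0 at y ∈ {4}; common: ∅.
  x = 10: f ≡ 0 at y ∈ {2, 6}; g ≡ 0 at y ∈ {2}; common: {2}.
Collecting: common zeros = {(2, 7), (10, 2)}, so the count is 2.
Comparison with the Bézout bound: 2 ≤ 2 = deg(f)·deg(g), as expected for curves with no common component (the bound is attained).


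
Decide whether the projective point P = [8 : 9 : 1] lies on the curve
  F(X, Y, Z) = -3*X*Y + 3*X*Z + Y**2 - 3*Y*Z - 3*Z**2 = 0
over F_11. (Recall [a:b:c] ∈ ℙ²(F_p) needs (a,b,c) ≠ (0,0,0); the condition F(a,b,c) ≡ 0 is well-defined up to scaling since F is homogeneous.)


F(8,9,1) ≡ 2 (mod 11); P is NOT on the curve.

Evaluate F(8, 9, 1) term-by-term (mod 11).
  -3*X*Y ↦ -3·8·9·1 = -216
  3*X*Z ↦ 3·8·1·1 = 24
  Y**2 ↦ 1·1·81·1 = 81
  -3*Y*Z ↦ -3·1·9·1 = -27
  -3*Z**2 ↦ -3·1·1·1 = -3
Sum: F(8, 9, 1) = (-216) + (24) + (81) + (-27) + (-3) = -141.
Reducing mod 11: -141 ≡ 2 (mod 11).
Since F(a, b, c) ≡ 2 ≠ 0 (mod 11), P does NOT lie on the curve.


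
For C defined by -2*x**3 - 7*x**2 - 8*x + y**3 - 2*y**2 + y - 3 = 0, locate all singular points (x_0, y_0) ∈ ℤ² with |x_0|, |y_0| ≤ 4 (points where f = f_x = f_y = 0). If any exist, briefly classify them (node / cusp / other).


Singular points: {(-1, 1)}; classification: node.

Compute partial derivatives:
  f_x = -6*x**2 - 14*x - 8.
  f_y = 3*y**2 - 4*y + 1.
Scan x_0 ∈ {−4, ..., 4}. For each x_0, f_y(x_0, y) is a polynomial in y; find its integer roots y ∈ {−4, ..., 4}, then test f_x and f at those candidates.
  x = -4: f_y(-4, y) = 3*y**2 - 4*y + 1; vanishes at y ∈ {1}. (-4, 1): f_x = -48 ≠ 0.
  x = -3: f_y(-3, y) = 3*y**2 - 4*y + 1; vanishes at y ∈ {1}. (-3, 1): f_x = -20 ≠ 0.
  x = -2: f_y(-2, y) = 3*y**2 - 4*y + 1; vanishes at y ∈ {1}. (-2, 1): f_x = -4 ≠ 0.
  x = -1: f_y(-1, y) = 3*y**2 - 4*y + 1; vanishes at y ∈ {1}. (-1, 1): f_x = 0, f = 0 — SINGULAR.
  x = 0: f_y(0, y) = 3*y**2 - 4*y + 1; vanishes at y ∈ {1}. (0, 1): f_x = -8 ≠ 0.
  x = 1: f_y(1, y) = 3*y**2 - 4*y + 1; vanishes at y ∈ {1}. (1, 1): f_x = -28 ≠ 0.
  x = 2: f_y(2, y) = 3*y**2 - 4*y + 1; vanishes at y ∈ {1}. (2, 1): f_x = -60 ≠ 0.
  x = 3: f_y(3, y) = 3*y**2 - 4*y + 1; vanishes at y ∈ {1}. (3, 1): f_x = -104 ≠ 0.
  x = 4: f_y(4, y) = 3*y**2 - 4*y + 1; vanishes at y ∈ {1}. (4, 1): f_x = -160 ≠ 0.
Only singular point on the grid: (-1, 1).
Classify: substitute x = -1 + u, y = 1 + v and expand: f = -2*u**3 - u**2 + v**3 + v**2.
No constant or linear terms (consistent with a singular point). Quadratic part: -u**2 + v**2. Cubic part: -2*u**3 + v**3.
The quadratic part v**2 - u**2 = (v − u)(v + u) splits into two distinct linear factors, so there are two distinct tangent lines y − 1 = ±(x − -1) — this is a node (ordinary double point).
Classification: node.


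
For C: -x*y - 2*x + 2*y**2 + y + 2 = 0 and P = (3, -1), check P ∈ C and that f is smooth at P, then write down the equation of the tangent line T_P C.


Tangent line at P: -x - 6*y - 3 = 0.

Step 1: f(3, -1) = 0, so P lies on C.
Step 2: partial derivatives
  f_x(x, y) = -y - 2, f_y(x, y) = -x + 4*y + 1.
  f_x(P) = -1, f_y(P) = -6 (gradient nonzero, so P is smooth).
Step 3: tangent line at P: -1·(x − 3) + -6·(y − -1) = 0.
Expanding: -x - 6*y - 3 = 0.


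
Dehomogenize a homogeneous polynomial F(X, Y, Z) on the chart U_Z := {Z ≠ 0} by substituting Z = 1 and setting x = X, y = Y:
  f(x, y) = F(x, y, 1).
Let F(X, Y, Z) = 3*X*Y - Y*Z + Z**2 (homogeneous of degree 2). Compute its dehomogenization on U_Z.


f(x, y) = 3*x*y - y + 1

On U_Z we set Z = 1. Each monomial c·X^i·Y^j·Z^k in F becomes c·x^i·y^j·1^k = c·x^i·y^j.
Substituting Z = 1: F(X, Y, 1) = 3*x*y - y + 1.
Note: deg(f) ≤ deg(F) = 2; strict inequality happens when F is divisible by Z (lost terms).


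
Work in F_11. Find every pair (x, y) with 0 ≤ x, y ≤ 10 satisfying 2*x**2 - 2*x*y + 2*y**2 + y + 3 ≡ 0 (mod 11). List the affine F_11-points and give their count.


Affine F_11-points: {(1, 2), (1, 4), (2, 0), (2, 7), (3, 4), (4, 10), (5, 3), (5, 7), (6, 1), (6, 10), (9, 0), (9, 3)}; count = 12.

For each of the 121 pairs (x, y) ∈ F_11², evaluate f(x, y) mod 11. Record the zeros.
  x = 0: [0↦3, 1↦6, 2↦2, 3↦2, 4↦6, 5↦3, 6↦4, 7↦9, 8↦7, 9↦9, 10↦4]  zeros at y ∈ ∅
  x = 1: [0↦5, 1↦6, 2↦0, 3↦9, 4↦0, 5↦6, 6↦5, 7↦8, 8↦4, 9↦4, 10↦8]  zeros at y ∈ {2, 4}
  x = 2: [0↦0, 1↦10, 2↦2, 3↦9, 4↦9, 5↦2, 6↦10, 7↦0, 8↦5, 9↦3, 10↦5]  zeros at y ∈ {0, 7}
  x = 3: [0↦10, 1↦7, 2↦8, 3↦2, 4↦0, 5↦2, 6↦8, 7↦7, 8↦10, 9↦6, 10↦6]  zeros at y ∈ {4}
  x = 4: [0↦2, 1↦8, 2↦7, 3↦10, 4↦6, 5↦6, 6↦10, 7↦7, 8↦8, 9↦2, 10↦0]  zeros at y ∈ {10}
  x = 5: [0↦9, 1↦2, 2↦10, 3↦0, 4↦5, 5↦3, 6↦5, 7↦0, 8↦10, 9↦2, 10↦9]  zeros at y ∈ {3, 7}
  x = 6: [0↦9, 1↦0, 2↦6, 3↦5, 4↦8, 5↦4, 6↦4, 7↦8, 8↦5, 9↦6, 10↦0]  zeros at y ∈ {1, 10}
  x = 7: [0↦2, 1↦2, 2↦6, 3↦3, 4↦4, 5↦9, 6↦7, 7↦9, 8↦4, 9↦3, 10↦6]  zeros at y ∈ ∅
  x = 8: [0↦10, 1↦8, 2↦10, 3↦5, 4↦4, 5↦7, 6↦3, 7↦3, 8↦7, 9↦4, 10↦5]  zeros at y ∈ ∅
  x = 9: [0↦0, 1↦7, 2↦7, 3↦0, 4↦8, 5↦9, 6↦3, 7↦1, 8↦3, 9↦9, 10↦8]  zeros at y ∈ {0, 3}
  x = 10: [0↦5, 1↦10, 2↦8, 3↦10, 4↦5, 5↦4, 6↦7, 7↦3, 8↦3, 9↦7, 10↦4]  zeros at y ∈ ∅
Collecting zeros: affine points = {(1, 2), (1, 4), (2, 0), (2, 7), (3, 4), (4, 10), (5, 3), (5, 7), (6, 1), (6, 10), (9, 0), (9, 3)}.
Total count |C(F_11)_aff| = 12.


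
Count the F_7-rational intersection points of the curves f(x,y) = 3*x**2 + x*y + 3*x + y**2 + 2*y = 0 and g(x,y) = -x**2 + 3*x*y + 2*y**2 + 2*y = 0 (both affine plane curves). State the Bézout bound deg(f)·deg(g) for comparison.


Common zeros: {(0, 0)}; count = 1; Bézout bound = 4.

deg(f) = 2, deg(g) = 2, so Bézout bound = 4.
Scan x ∈ F_7. For each x, list the y ∈ F_7 with f(x, y) ≡ 0 and those with g(x, y) ≡ 0 (mod 7); the common zeros in that column are the intersection.
  x = 0: f ≡ 0 at y ∈ {0, 5}; g ≡ 0 at y ∈ {0, 6}; common: {0}.
  x = 1: f ≡ 0 at y ∈ ∅; g ≡ 0 at y ∈ ∅; common: ∅.
  x = 2: f ≡ 0 at y ∈ {5}; g ≡ 0 at y ∈ ∅; common: ∅.
  x = 3: f ≡ 0 at y ∈ {1}; g ≡ 0 at y ∈ {2, 3}; common: ∅.
  x = 4: f ≡ 0 at y ∈ ∅; g ≡ 0 at y ∈ {1, 6}; common: ∅.
  x = 5: f ≡ 0 at y ∈ {1, 6}; g ≡ 0 at y ∈ ∅; common: ∅.
  x = 6: f ≡ 0 at y ∈ {0, 6}; g ≡ 0 at y ∈ {1, 3}; common: ∅.
Collecting: common zeros = {(0, 0)}, so the count is 1.
Comparison with the Bézout bound: 1 ≤ 4 = deg(f)·deg(g), as expected for curves with no common component (the affine F_7-count falls short of the bound because intersections may lie at infinity, over extension fields, or carry multiplicity).


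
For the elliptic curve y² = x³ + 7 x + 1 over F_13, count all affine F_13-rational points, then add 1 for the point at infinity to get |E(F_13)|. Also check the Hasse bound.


Affine points = {(0, 1), (0, 12), (1, 3), (1, 10), (2, 6), (2, 7), (3, 6), (3, 7), (6, 5), (6, 8), (7, 4), (7, 9), (8, 6), (8, 7), (9, 0)}; affine count = 15; |E(F_13)| = 16.

Discriminant check: Δ ∝ 4a³ + 27b² = 4·7³ + 27·1² = 4·343 + 27·1 ≡ 8 (mod 13). Nonzero ⇒ E is nonsingular.
For each x ∈ F_13, compute rhs = x³ + 7·x + 1 mod 13, then count y ∈ F_13 with y² ≡ rhs.
  x = 0: rhs = 1, matching y values: 1, 12 (2 points).
  x = 1: rhs = 9, matching y values: 3, 10 (2 points).
  x = 2: rhs = 10, matching y values: 6, 7 (2 points).
  x = 3: rhs = 10, matching y values: 6, 7 (2 points).
  x = 4: rhs = 2, matching y values: none (0 points).
  x = 5: rhs = 5, matching y values: none (0 points).
  x = 6: rhs = 12, matching y values: 5, 8 (2 points).
  x = 7: rhs = 3, matching y values: 4, 9 (2 points).
  x = 8: rhs = 10, matching y values: 6, 7 (2 points).
  x = 9: rhs = 0, matching y values: 0 (1 points).
  x = 10: rhs = 5, matching y values: none (0 points).
  x = 11: rhs = 5, matching y values: none (0 points).
  x = 12: rhs = 6, matching y values: none (0 points).
Total affine count: 15.
Full point count |E(F_13)| = 15 + 1 = 16.
Hasse bound: |16 − (13+1)| = |2| = 2 ≤ 2√13 ≈ 7.2111 ✓.


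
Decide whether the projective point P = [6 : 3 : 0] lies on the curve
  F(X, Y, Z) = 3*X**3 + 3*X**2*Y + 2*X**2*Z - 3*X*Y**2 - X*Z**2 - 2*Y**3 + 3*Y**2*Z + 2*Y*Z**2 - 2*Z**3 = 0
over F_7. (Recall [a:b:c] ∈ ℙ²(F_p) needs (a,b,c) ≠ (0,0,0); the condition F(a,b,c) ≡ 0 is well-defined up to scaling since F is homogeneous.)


F(6,3,0) ≡ 0 (mod 7); P is on the curve.

Evaluate F(6, 3, 0) term-by-term (mod 7).
  3*X**3 ↦ 3·216·1·1 = 648
  3*X**2*Y ↦ 3·36·3·1 = 324
  2*X**2*Z ↦ 2·36·1·0 = 0
  -3*X*Y**2 ↦ -3·6·9·1 = -162
  -X*Z**2 ↦ -1·6·1·0 = 0
  -2*Y**3 ↦ -2·1·27·1 = -54
  3*Y**2*Z ↦ 3·1·9·0 = 0
  2*Y*Z**2 ↦ 2·1·3·0 = 0
  -2*Z**3 ↦ -2·1·1·0 = 0
Sum: F(6, 3, 0) = (648) + (324) + (0) + (-162) + (0) + (-54) + (0) + (0) + (0) = 756.
Reducing mod 7: 756 ≡ 0 (mod 7).
Since F(a, b, c) ≡ 0 (mod 7), P lies on the curve.


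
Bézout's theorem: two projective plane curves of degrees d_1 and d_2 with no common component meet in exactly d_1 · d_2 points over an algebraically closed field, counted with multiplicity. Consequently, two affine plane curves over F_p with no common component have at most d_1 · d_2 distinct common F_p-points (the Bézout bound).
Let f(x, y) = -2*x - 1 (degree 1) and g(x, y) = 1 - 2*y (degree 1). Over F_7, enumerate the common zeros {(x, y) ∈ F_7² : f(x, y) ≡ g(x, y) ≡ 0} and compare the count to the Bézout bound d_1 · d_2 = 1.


Common zeros: {(3, 4)}; count = 1; Bézout bound = 1.

deg(f) = 1, deg(g) = 1, so Bézout bound = 1.
Scan x ∈ F_7. For each x, list the y ∈ F_7 with f(x, y) ≡ 0 and those with g(x, y) ≡ 0 (mod 7); the common zeros in that column are the intersection.
  x = 0: f ≡ 0 at y ∈ ∅; g ≡ 0 at y ∈ {4}; common: ∅.
  x = 1: f ≡ 0 at y ∈ ∅; g ≡ 0 at y ∈ {4}; common: ∅.
  x = 2: f ≡ 0 at y ∈ ∅; g ≡ 0 at y ∈ {4}; common: ∅.
  x = 3: f ≡ 0 at y ∈ {0, 1, 2, 3, 4, 5, 6}; g ≡ 0 at y ∈ {4}; common: {4}.
  x = 4: f ≡ 0 at y ∈ ∅; g ≡ 0 at y ∈ {4}; common: ∅.
  x = 5: f ≡ 0 at y ∈ ∅; g ≡ 0 at y ∈ {4}; common: ∅.
  x = 6: f ≡ 0 at y ∈ ∅; g ≡ 0 at y ∈ {4}; common: ∅.
Collecting: common zeros = {(3, 4)}, so the count is 1.
Comparison with the Bézout bound: 1 ≤ 1 = deg(f)·deg(g), as expected for curves with no common component (the bound is attained).


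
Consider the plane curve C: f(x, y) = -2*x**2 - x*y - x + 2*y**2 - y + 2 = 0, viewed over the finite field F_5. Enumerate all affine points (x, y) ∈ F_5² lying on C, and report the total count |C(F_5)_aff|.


Affine F_5-points: {(0, 4)}; count = 1.

For each of the 25 pairs (x, y) ∈ F_5², evaluate f(x, y) mod 5. Record the zeros.
  x = 0: [0↦2, 1↦3, 2↦3, 3↦2, 4↦0]  zeros at y ∈ {4}
  x = 1: [0↦4, 1↦4, 2↦3, 3↦1, 4↦3]  zeros at y ∈ ∅
  x = 2: [0↦2, 1↦1, 2↦4, 3↦1, 4↦2]  zeros at y ∈ ∅
  x = 3: [0↦1, 1↦4, 2↦1, 3↦2, 4↦2]  zeros at y ∈ ∅
  x = 4: [0↦1, 1↦3, 2↦4, 3↦4, 4↦3]  zeros at y ∈ ∅
Collecting zeros: affine points = {(0, 4)}.
Total count |C(F_5)_aff| = 1.


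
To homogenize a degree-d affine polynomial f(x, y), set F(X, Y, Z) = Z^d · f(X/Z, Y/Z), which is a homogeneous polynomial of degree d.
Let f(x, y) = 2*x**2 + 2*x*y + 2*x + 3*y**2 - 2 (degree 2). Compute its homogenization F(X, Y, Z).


F(X, Y, Z) = 2*X**2 + 2*X*Y + 2*X*Z + 3*Y**2 - 2*Z**2

deg(f) = 2.
Substitute x = X/Z, y = Y/Z into f, then multiply by Z^2.
  monomial 2·x^2·y^0 ↦ 2·X^2·Y^0·Z^0.
  monomial 2·x^1·y^1 ↦ 2·X^1·Y^1·Z^0.
  monomial 2·x^1·y^0 ↦ 2·X^1·Y^0·Z^1.
  monomial 3·x^0·y^2 ↦ 3·X^0·Y^2·Z^0.
  monomial -2·x^0·y^0 ↦ -2·X^0·Y^0·Z^2.
Collecting: F(X, Y, Z) = 2*X**2 + 2*X*Y + 2*X*Z + 3*Y**2 - 2*Z**2.


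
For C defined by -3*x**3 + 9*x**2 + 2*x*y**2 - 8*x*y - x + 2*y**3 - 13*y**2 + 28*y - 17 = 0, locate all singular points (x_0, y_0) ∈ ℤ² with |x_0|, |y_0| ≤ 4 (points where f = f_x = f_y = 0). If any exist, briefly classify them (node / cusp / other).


Singular points: {(1, 2)}; classification: cusp.

Compute partial derivatives:
  f_x = -9*x**2 + 18*x + 2*y**2 - 8*y - 1.
  f_y = 4*x*y - 8*x + 6*y**2 - 26*y + 28.
Scan x_0 ∈ {−4, ..., 4}. For each x_0, f_y(x_0, y) is a polynomial in y; find its integer roots y ∈ {−4, ..., 4}, then test f_x and f at those candidates.
  x = -4: f_y(-4, y) = 6*y**2 - 42*y + 60; vanishes at y ∈ {2}. (-4, 2): f_x = -225 ≠ 0.
  x = -3: f_y(-3, y) = 6*y**2 - 38*y + 52; vanishes at y ∈ {2}. (-3, 2): f_x = -144 ≠ 0.
  x = -2: f_y(-2, y) = 6*y**2 - 34*y + 44; vanishes at y ∈ {2}. (-2, 2): f_x = -81 ≠ 0.
  x = -1: f_y(-1, y) = 6*y**2 - 30*y + 36; vanishes at y ∈ {2, 3}. (-1, 2): f_x = -36 ≠ 0; (-1, 3): f_x = -34 ≠ 0.
  x = 0: f_y(0, y) = 6*y**2 - 26*y + 28; vanishes at y ∈ {2}. (0, 2): f_x = -9 ≠ 0.
  x = 1: f_y(1, y) = 6*y**2 - 22*y + 20; vanishes at y ∈ {2}. (1, 2): f_x = 0, f = 0 — SINGULAR.
  x = 2: f_y(2, y) = 6*y**2 - 18*y + 12; vanishes at y ∈ {1, 2}. (2, 1): f_x = -7 ≠ 0; (2, 2): f_x = -9 ≠ 0.
  x = 3: f_y(3, y) = 6*y**2 - 14*y + 4; vanishes at y ∈ {2}. (3, 2): f_x = -36 ≠ 0.
  x = 4: f_y(4, y) = 6*y**2 - 10*y - 4; vanishes at y ∈ {2}. (4, 2): f_x = -81 ≠ 0.
Only singular point on the grid: (1, 2).
Classify: substitute x = 1 + u, y = 2 + v and expand: f = -3*u**3 + 2*u*v**2 + 2*v**3 + v**2.
No constant or linear terms (consistent with a singular point). Quadratic part: v**2. Cubic part: -3*u**3 + 2*u*v**2 + 2*v**3.
The quadratic part v**2 is a perfect square, so there is a single (double) tangent line v = 0, i.e. y = 2. Restricting the cubic part to that line (v = 0) leaves -3*u**3 ≠ 0, so f is not divisible by v and the branch is v² ≈ 3*u**3 to lowest order — this is a cusp.
Classification: cusp.


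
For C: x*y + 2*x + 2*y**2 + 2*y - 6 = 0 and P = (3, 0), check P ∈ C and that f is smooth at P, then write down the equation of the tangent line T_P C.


Tangent line at P: 2*x + 5*y - 6 = 0.

Step 1: f(3, 0) = 0, so P lies on C.
Step 2: partial derivatives
  f_x(x, y) = y + 2, f_y(x, y) = x + 4*y + 2.
  f_x(P) = 2, f_y(P) = 5 (gradient nonzero, so P is smooth).
Step 3: tangent line at P: 2·(x − 3) + 5·(y − 0) = 0.
Expanding: 2*x + 5*y - 6 = 0.


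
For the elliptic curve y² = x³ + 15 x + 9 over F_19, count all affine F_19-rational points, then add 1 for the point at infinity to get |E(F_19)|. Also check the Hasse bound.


Affine points = {(0, 3), (0, 16), (1, 5), (1, 14), (2, 3), (2, 16), (3, 9), (3, 10), (4, 0), (5, 0), (6, 7), (6, 12), (7, 1), (7, 18), (10, 0), (11, 2), (11, 17), (12, 6), (12, 13), (13, 8), (13, 11), (17, 3), (17, 16)}; affine count = 23; |E(F_19)| = 24.

Discriminant check: Δ ∝ 4a³ + 27b² = 4·15³ + 27·9² = 4·3375 + 27·81 ≡ 12 (mod 19). Nonzero ⇒ E is nonsingular.
For each x ∈ F_19, compute rhs = x³ + 15·x + 9 mod 19, then count y ∈ F_19 with y² ≡ rhs.
  x = 0: rhs = 9, matching y values: 3, 16 (2 points).
  x = 1: rhs = 6, matching y values: 5, 14 (2 points).
  x = 2: rhs = 9, matching y values: 3, 16 (2 points).
  x = 3: rhs = 5, matching y values: 9, 10 (2 points).
  x = 4: rhs = 0, matching y values: 0 (1 points).
  x = 5: rhs = 0, matching y values: 0 (1 points).
  x = 6: rhs = 11, matching y values: 7, 12 (2 points).
  x = 7: rhs = 1, matching y values: 1, 18 (2 points).
  x = 8: rhs = 14, matching y values: none (0 points).
  x = 9: rhs = 18, matching y values: none (0 points).
  x = 10: rhs = 0, matching y values: 0 (1 points).
  x = 11: rhs = 4, matching y values: 2, 17 (2 points).
  x = 12: rhs = 17, matching y values: 6, 13 (2 points).
  x = 13: rhs = 7, matching y values: 8, 11 (2 points).
  x = 14: rhs = 18, matching y values: none (0 points).
  x = 15: rhs = 18, matching y values: none (0 points).
  x = 16: rhs = 13, matching y values: none (0 points).
  x = 17: rhs = 9, matching y values: 3, 16 (2 points).
  x = 18: rhs = 12, matching y values: none (0 points).
Total affine count: 23.
Full point count |E(F_19)| = 23 + 1 = 24.
Hasse bound: |24 − (19+1)| = |4| = 4 ≤ 2√19 ≈ 8.7178 ✓.


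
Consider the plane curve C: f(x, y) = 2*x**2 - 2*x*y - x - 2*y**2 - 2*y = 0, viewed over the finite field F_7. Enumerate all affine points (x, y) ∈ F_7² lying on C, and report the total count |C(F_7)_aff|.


Affine F_7-points: {(0, 0), (0, 6), (2, 2), (3, 4), (3, 6), (4, 0), (4, 2), (5, 4)}; count = 8.

For each of the 49 pairs (x, y) ∈ F_7², evaluate f(x, y) mod 7. Record the zeros.
  x = 0: [0↦0, 1↦3, 2↦2, 3↦4, 4↦2, 5↦3, 6↦0]  zeros at y ∈ {0, 6}
  x = 1: [0↦1, 1↦2, 2↦6, 3↦6, 4↦2, 5↦1, 6↦3]  zeros at y ∈ ∅
  x = 2: [0↦6, 1↦5, 2↦0, 3↦5, 4↦6, 5↦3, 6↦3]  zeros at y ∈ {2}
  x = 3: [0↦1, 1↦5, 2↦5, 3↦1, 4↦0, 5↦2, 6↦0]  zeros at y ∈ {4, 6}
  x = 4: [0↦0, 1↦2, 2↦0, 3↦1, 4↦5, 5↦5, 6↦1]  zeros at y ∈ {0, 2}
  x = 5: [0↦3, 1↦3, 2↦6, 3↦5, 4↦0, 5↦5, 6↦6]  zeros at y ∈ {4}
  x = 6: [0↦3, 1↦1, 2↦2, 3↦6, 4↦6, 5↦2, 6↦1]  zeros at y ∈ ∅
Collecting zeros: affine points = {(0, 0), (0, 6), (2, 2), (3, 4), (3, 6), (4, 0), (4, 2), (5, 4)}.
Total count |C(F_7)_aff| = 8.


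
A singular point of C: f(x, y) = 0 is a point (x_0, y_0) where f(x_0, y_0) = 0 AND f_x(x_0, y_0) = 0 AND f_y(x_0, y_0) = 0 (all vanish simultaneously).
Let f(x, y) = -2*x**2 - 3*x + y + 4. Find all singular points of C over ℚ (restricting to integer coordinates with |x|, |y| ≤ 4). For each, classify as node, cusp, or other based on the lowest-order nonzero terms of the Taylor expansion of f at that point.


No singular points in the scanned grid; C is smooth there.

Compute partial derivatives:
  f_x = -4*x - 3.
  f_y = 1.
f_y = 1 is a nonzero constant, so f_y never vanishes: no point (x, y) can satisfy f = f_x = f_y = 0. In particular no (x, y) ∈ {−4, ..., 4}² is singular; the curve is smooth.


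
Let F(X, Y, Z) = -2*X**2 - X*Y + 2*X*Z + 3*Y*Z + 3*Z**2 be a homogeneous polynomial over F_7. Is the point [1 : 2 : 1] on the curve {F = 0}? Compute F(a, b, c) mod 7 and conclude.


F(1,2,1) ≡ 0 (mod 7); P is on the curve.

Evaluate F(1, 2, 1) term-by-term (mod 7).
  -2*X**2 ↦ -2·1·1·1 = -2
  -X*Y ↦ -1·1·2·1 = -2
  2*X*Z ↦ 2·1·1·1 = 2
  3*Y*Z ↦ 3·1·2·1 = 6
  3*Z**2 ↦ 3·1·1·1 = 3
Sum: F(1, 2, 1) = (-2) + (-2) + (2) + (6) + (3) = 7.
Reducing mod 7: 7 ≡ 0 (mod 7).
Since F(a, b, c) ≡ 0 (mod 7), P lies on the curve.


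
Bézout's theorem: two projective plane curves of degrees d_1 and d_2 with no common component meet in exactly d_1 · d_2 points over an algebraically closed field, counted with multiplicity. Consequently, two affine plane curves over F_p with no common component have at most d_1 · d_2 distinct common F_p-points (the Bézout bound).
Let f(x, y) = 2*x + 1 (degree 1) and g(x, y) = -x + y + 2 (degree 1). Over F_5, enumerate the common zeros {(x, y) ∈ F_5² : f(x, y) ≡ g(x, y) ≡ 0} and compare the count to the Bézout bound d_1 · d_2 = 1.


Common zeros: {(2, 0)}; count = 1; Bézout bound = 1.

deg(f) = 1, deg(g) = 1, so Bézout bound = 1.
Scan x ∈ F_5. For each x, list the y ∈ F_5 with f(x, y) ≡ 0 and those with g(x, y) ≡ 0 (mod 5); the common zeros in that column are the intersection.
  x = 0: f ≡ 0 at y ∈ ∅; g ≡ 0 at y ∈ {3}; common: ∅.
  x = 1: f ≡ 0 at y ∈ ∅; g ≡ 0 at y ∈ {4}; common: ∅.
  x = 2: f ≡ 0 at y ∈ {0, 1, 2, 3, 4}; g ≡ 0 at y ∈ {0}; common: {0}.
  x = 3: f ≡ 0 at y ∈ ∅; g ≡ 0 at y ∈ {1}; common: ∅.
  x = 4: f ≡ 0 at y ∈ ∅; g ≡ 0 at y ∈ {2}; common: ∅.
Collecting: common zeros = {(2, 0)}, so the count is 1.
Comparison with the Bézout bound: 1 ≤ 1 = deg(f)·deg(g), as expected for curves with no common component (the bound is attained).


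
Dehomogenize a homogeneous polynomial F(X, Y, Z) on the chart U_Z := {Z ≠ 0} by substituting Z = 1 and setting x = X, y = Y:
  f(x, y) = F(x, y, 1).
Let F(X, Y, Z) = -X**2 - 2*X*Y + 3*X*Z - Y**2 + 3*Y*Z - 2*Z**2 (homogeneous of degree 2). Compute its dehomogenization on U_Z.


f(x, y) = -x**2 - 2*x*y + 3*x - y**2 + 3*y - 2

On U_Z we set Z = 1. Each monomial c·X^i·Y^j·Z^k in F becomes c·x^i·y^j·1^k = c·x^i·y^j.
Substituting Z = 1: F(X, Y, 1) = -x**2 - 2*x*y + 3*x - y**2 + 3*y - 2.
Note: deg(f) ≤ deg(F) = 2; strict inequality happens when F is divisible by Z (lost terms).


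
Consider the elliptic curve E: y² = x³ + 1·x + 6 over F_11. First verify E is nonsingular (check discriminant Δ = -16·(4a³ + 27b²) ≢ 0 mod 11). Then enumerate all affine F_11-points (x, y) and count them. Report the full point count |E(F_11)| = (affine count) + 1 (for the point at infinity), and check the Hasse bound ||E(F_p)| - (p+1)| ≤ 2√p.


Affine points = {(2, 4), (2, 7), (3, 5), (3, 6), (5, 2), (5, 9), (7, 2), (7, 9), (8, 3), (8, 8), (10, 2), (10, 9)}; affine count = 12; |E(F_11)| = 13.

Discriminant check: Δ ∝ 4a³ + 27b² = 4·1³ + 27·6² = 4·1 + 27·36 ≡ 8 (mod 11). Nonzero ⇒ E is nonsingular.
For each x ∈ F_11, compute rhs = x³ + 1·x + 6 mod 11, then count y ∈ F_11 with y² ≡ rhs.
  x = 0: rhs = 6, matching y values: none (0 points).
  x = 1: rhs = 8, matching y values: none (0 points).
  x = 2: rhs = 5, matching y values: 4, 7 (2 points).
  x = 3: rhs = 3, matching y values: 5, 6 (2 points).
  x = 4: rhs = 8, matching y values: none (0 points).
  x = 5: rhs = 4, matching y values: 2, 9 (2 points).
  x = 6: rhs = 8, matching y values: none (0 points).
  x = 7: rhs = 4, matching y values: 2, 9 (2 points).
  x = 8: rhs = 9, matching y values: 3, 8 (2 points).
  x = 9: rhs = 7, matching y values: none (0 points).
  x = 10: rhs = 4, matching y values: 2, 9 (2 points).
Total affine count: 12.
Full point count |E(F_11)| = 12 + 1 = 13.
Hasse bound: |13 − (11+1)| = |1| = 1 ≤ 2√11 ≈ 6.6332 ✓.


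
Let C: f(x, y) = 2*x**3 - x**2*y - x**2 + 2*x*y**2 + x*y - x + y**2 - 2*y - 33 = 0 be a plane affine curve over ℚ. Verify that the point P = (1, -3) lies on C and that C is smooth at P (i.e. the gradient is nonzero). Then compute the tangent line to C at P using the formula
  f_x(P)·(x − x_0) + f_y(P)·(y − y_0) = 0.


Tangent line at P: 24*x - 20*y - 84 = 0.

Step 1: f(1, -3) = 0, so P lies on C.
Step 2: partial derivatives
  f_x(x, y) = 6*x**2 - 2*x*y - 2*x + 2*y**2 + y - 1, f_y(x, y) = -x**2 + 4*x*y + x + 2*y - 2.
  f_x(P) = 24, f_y(P) = -20 (gradient nonzero, so P is smooth).
Step 3: tangent line at P: 24·(x − 1) + -20·(y − -3) = 0.
Expanding: 24*x - 20*y - 84 = 0.


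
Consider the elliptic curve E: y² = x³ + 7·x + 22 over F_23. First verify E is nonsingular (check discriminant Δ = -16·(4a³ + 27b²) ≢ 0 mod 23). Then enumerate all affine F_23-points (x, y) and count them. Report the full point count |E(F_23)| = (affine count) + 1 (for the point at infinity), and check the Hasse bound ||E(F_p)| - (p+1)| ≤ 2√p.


Affine points = {(3, 1), (3, 22), (6, 2), (6, 21), (7, 0), (9, 3), (9, 20), (11, 2), (11, 21), (14, 9), (14, 14), (15, 11), (15, 12), (18, 0), (21, 0)}; affine count = 15; |E(F_23)| = 16.

Discriminant check: Δ ∝ 4a³ + 27b² = 4·7³ + 27·22² = 4·343 + 27·484 ≡ 19 (mod 23). Nonzero ⇒ E is nonsingular.
For each x ∈ F_23, compute rhs = x³ + 7·x + 22 mod 23, then count y ∈ F_23 with y² ≡ rhs.
  x = 0: rhs = 22, matching y values: none (0 points).
  x = 1: rhs = 7, matching y values: none (0 points).
  x = 2: rhs = 21, matching y values: none (0 points).
  x = 3: rhs = 1, matching y values: 1, 22 (2 points).
  x = 4: rhs = 22, matching y values: none (0 points).
  x = 5: rhs = 21, matching y values: none (0 points).
  x = 6: rhs = 4, matching y values: 2, 21 (2 points).
  x = 7: rhs = 0, matching y values: 0 (1 points).
  x = 8: rhs = 15, matching y values: none (0 points).
  x = 9: rhs = 9, matching y values: 3, 20 (2 points).
  x = 10: rhs = 11, matching y values: none (0 points).
  x = 11: rhs = 4, matching y values: 2, 21 (2 points).
  x = 12: rhs = 17, matching y values: none (0 points).
  x = 13: rhs = 10, matching y values: none (0 points).
  x = 14: rhs = 12, matching y values: 9, 14 (2 points).
  x = 15: rhs = 6, matching y values: 11, 12 (2 points).
  x = 16: rhs = 21, matching y values: none (0 points).
  x = 17: rhs = 17, matching y values: none (0 points).
  x = 18: rhs = 0, matching y values: 0 (1 points).
  x = 19: rhs = 22, matching y values: none (0 points).
  x = 20: rhs = 20, matching y values: none (0 points).
  x = 21: rhs = 0, matching y values: 0 (1 points).
  x = 22: rhs = 14, matching y values: none (0 points).
Total affine count: 15.
Full point count |E(F_23)| = 15 + 1 = 16.
Hasse bound: |16 − (23+1)| = |-8| = 8 ≤ 2√23 ≈ 9.5917 ✓.


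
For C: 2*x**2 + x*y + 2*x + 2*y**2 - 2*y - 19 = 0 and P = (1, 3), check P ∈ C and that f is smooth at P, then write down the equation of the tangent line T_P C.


Tangent line at P: 9*x + 11*y - 42 = 0.

Step 1: f(1, 3) = 0, so P lies on C.
Step 2: partial derivatives
  f_x(x, y) = 4*x + y + 2, f_y(x, y) = x + 4*y - 2.
  f_x(P) = 9, f_y(P) = 11 (gradient nonzero, so P is smooth).
Step 3: tangent line at P: 9·(x − 1) + 11·(y − 3) = 0.
Expanding: 9*x + 11*y - 42 = 0.
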